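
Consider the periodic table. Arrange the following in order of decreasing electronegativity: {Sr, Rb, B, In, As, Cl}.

B is in period 2, group 13; Cl is in period 3, group 17; As is in period 4, group 15; Rb is in period 5, group 1; Sr is in period 5, group 2; In is in period 5, group 13.
Atoms toward the upper right of the periodic table pull bonding electrons most strongly.
Here both period and group differ, so the two effects have to be weighed against each other.
Sr > Rb: Sr lies to the right of Rb in period 5, so the across-period effect alone puts Sr higher.
In > Sr: both are in period 5; the period trend gives In the larger value.
B > In: they share group 13; the group trend gives B the larger value.
As > B: period and group pull opposite ways; the across-period shift dominates (2.18 vs 2.04).
Cl > As: relative to As, both the across-period and down-group shifts push Cl's electronegativity up.
Tabulated electronegativity (Pauling): B 2.04, Cl 3.16, As 2.18, Rb 0.82, Sr 0.95, In 1.78.
So from highest to lowest: Cl > As > B > In > Sr > Rb.

Cl > As > B > In > Sr > Rb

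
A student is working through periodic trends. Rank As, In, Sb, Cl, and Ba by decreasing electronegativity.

Cl, As, Sb, In, Ba

Cl is in period 3, group 17; As is in period 4, group 15; In is in period 5, group 13; Sb is in period 5, group 15; Ba is in period 6, group 2.
EN rises left→right (higher Z_eff, smaller atoms) and falls top→bottom (larger, more shielded atoms).
These span different periods and groups, so the two trends combine.
In > Ba: both effects reinforce here, so In is clearly the higher of the two.
Sb > In: both are in period 5; the period trend gives Sb the larger value.
As > Sb: As sits above Sb in group 15, so the down-group effect alone puts As higher.
Cl > As: relative to As, both the across-period and down-group shifts push Cl's electronegativity up.
For reference (Pauling): Cl 3.16, As 2.18, In 1.78, Sb 2.05, Ba 0.89.
So from highest to lowest: Cl > As > Sb > In > Ba.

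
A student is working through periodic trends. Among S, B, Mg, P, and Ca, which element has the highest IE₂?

B

IE_2 is the cost of taking one more electron from the +1 cation: S⁺ still has 5 valence electrons; B⁺ still has 2 valence electrons; Mg⁺ still has 1 valence electron; P⁺ still has 4 valence electrons; Ca⁺ still has 1 valence electron.
All are still removing valence electrons, so compare the +1 ions as you would atoms: IE_2 generally rises across a period (higher Z_eff) and falls down a group (larger shell), subject to the usual subshell exceptions.
Valence configurations: S⁺ [Ne]3s²3p³, B⁺ [He]2s², Mg⁺ [Ne]3s¹, P⁺ [Ne]3s²3p², Ca⁺ [Ar]4s¹.
Approximate IE_2 values (kJ/mol): S 2252, B 2427, Mg 1451, P 1907, Ca 1145.
Overall IE_2 order: Ca < Mg < P < S < B.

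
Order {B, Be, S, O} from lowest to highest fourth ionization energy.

After 3 electrons have been removed, what remains? B³⁺ is the bare [He] core; Be³⁺ is already 1 electron into the core; S³⁺ still has 3 valence electrons; O³⁺ still has 3 valence electrons.
Core electrons are held far more tightly than valence electrons, so Be and B top the IE_4 order.
Valence configurations: S³⁺ [Ne]3s²3p¹, O³⁺ [He]2s²2p¹.
Approximate IE_4 values (kJ/mol): B 25026, Be 21007, S 4556, O 7469.
Hence IE_4: S < O < Be < B.

S < O < Be < B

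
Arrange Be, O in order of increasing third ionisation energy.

The third ionization energy removes an electron from the +2 ion. For each element: Be²⁺ is the bare [He] core; O²⁺ still has 4 valence electrons.
Breaking into a closed-shell core is much more expensive than removing a leftover valence electron — Be has the largest IE_3 here.
The numbers (kJ/mol): Be 14849, O 5300.
Putting it together, IE_3: O < Be.

O < Be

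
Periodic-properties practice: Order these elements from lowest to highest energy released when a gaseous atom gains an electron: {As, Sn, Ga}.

Ga, As, Sn

EA tends to increase across a period and decrease down a group, though the pattern is less regular than for IE or radius.
Neither a single period nor a single group — weigh both effects.
As > Ga: As lies to the right of Ga in period 4, so the across-period effect alone puts As higher.
Sn > As: this pair runs against the simple trend — see the exception note.
Note the exception: Sn has a higher electron affinity than As, contrary to the simple trend — adding an electron to As's half-filled np³ subshell costs electron-pairing energy.
Tabulated electron affinity (kJ/mol): Ga 29, As 78, Sn 107.
So from lowest to highest: Ga < As < Sn.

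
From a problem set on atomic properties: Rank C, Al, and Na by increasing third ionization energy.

The third ionization energy removes an electron from the +2 ion. For each element: C²⁺ still has 2 valence electrons; Al²⁺ still has 1 valence electron; Na²⁺ is already 1 electron into the core.
Breaking into a closed-shell core is much more expensive than removing a leftover valence electron — Na has the largest IE_3 here.
Valence configurations: C²⁺ [He]2s², Al²⁺ [Ne]3s¹.
Tabulated IE_3 (kJ/mol): C 4620, Al 2745, Na 6910.
So the third ionization energies run Al < C < Na.

Al < C < Na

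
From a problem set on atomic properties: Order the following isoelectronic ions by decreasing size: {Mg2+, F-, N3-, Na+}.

All of these have 10 electrons, so size is governed by nuclear charge alone: the more protons, the stronger the pull on the same electron cloud, and the smaller the ion.
Nuclear charges: Mg2+ (Z=12), Na+ (Z=11), F- (Z=9), N3- (Z=7).
Largest to smallest: N3- > F- > Na+ > Mg2+.

N3- > F- > Na+ > Mg2+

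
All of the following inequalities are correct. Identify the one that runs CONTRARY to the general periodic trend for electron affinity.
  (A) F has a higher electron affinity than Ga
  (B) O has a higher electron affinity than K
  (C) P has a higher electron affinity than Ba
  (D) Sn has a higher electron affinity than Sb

(D)

The general trend: electron affinity increases across a period and decreases down a group.
(A) F (period 2, group 17) vs Ga (period 4, group 13): the stated order agrees with the simple trend.
(B) O (period 2, group 16) vs K (period 4, group 1): the stated order agrees with the simple trend.
(C) P (period 3, group 15) vs Ba (period 6, group 2): the stated order agrees with the simple trend.
(D) Sn (period 5, group 14) vs Sb (period 5, group 15): the stated order contradicts the simple trend.
The exception is (D): adding an electron to Sb's half-filled 5p³ is unfavourable, so Sn has the more exothermic EA.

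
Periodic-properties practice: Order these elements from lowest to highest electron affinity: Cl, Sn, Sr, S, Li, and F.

Sr, Li, Sn, S, F, Cl

Atoms with high Z_eff and room in the valence shell (especially the halogens) have the most exothermic electron affinities.
These span different periods and groups, so the two trends combine.
Li > Sr: the two effects oppose for this pair; the down-group effect wins (60 vs 5 kJ/mol).
Sn > Li: the two effects oppose for this pair; the across-period effect wins (107 vs 60 kJ/mol).
S > Sn: both effects reinforce here, so S is clearly the higher of the two.
F > S: relative to S, both the across-period and down-group shifts push F's electron affinity up.
Cl > F: this pair runs against the simple trend — see the exception note.
Note the exception: Cl has a higher electron affinity than F, contrary to the simple trend — F's small 2p subshell makes the incoming electron feel strong e⁻–e⁻ repulsion, so Cl actually releases more energy on gaining an electron.
For reference (kJ/mol): Li 60, F 328, S 200, Cl 349, Sr 5, Sn 107.
So from lowest to highest: Sr < Li < Sn < S < F < Cl.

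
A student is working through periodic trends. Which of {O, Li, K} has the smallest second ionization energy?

The second ionization energy removes an electron from the +1 ion. For each element: O⁺ still has 5 valence electrons; Li⁺ is the bare [He] core; K⁺ is the bare [Ar] core.
Usually core removal costs more than valence removal, but here the competition is close: a tightly held n=2 valence electron can cost more to remove than an n=3 core electron, so the actual values have to decide it.
The numbers (kJ/mol): O 3388, Li 7298, K 3052.
Hence IE_2: K < O < Li.

K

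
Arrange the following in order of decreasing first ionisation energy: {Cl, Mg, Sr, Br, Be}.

Be is in period 2, group 2; Mg is in period 3, group 2; Cl is in period 3, group 17; Br is in period 4, group 17; Sr is in period 5, group 2.
IE₁ increases left→right with effective nuclear charge and decreases top→bottom as the valence shell moves farther out.
These span different periods and groups, so the two trends combine.
Mg > Sr: they share group 2; the group trend gives Mg the larger value.
Be > Mg: they share group 2; the group trend gives Be the larger value.
Br > Be: the two effects oppose for this pair; the across-period effect wins (1140 vs 900 kJ/mol).
Cl > Br: Cl sits above Br in group 17, so the down-group effect alone puts Cl higher.
For reference (kJ/mol): Be 900, Mg 738, Cl 1251, Br 1140, Sr 550.
So from highest to lowest: Cl > Br > Be > Mg > Sr.

Cl > Br > Be > Mg > Sr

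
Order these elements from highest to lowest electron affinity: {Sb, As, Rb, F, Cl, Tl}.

F is in period 2, group 17; Cl is in period 3, group 17; As is in period 4, group 15; Rb is in period 5, group 1; Sb is in period 5, group 15; Tl is in period 6, group 13.
Adding an electron releases more energy for atoms nearer the top right (short of the noble gases).
These span different periods and groups, so the two trends combine.
Rb > Tl: the two effects oppose for this pair; the down-group effect wins (47 vs 19 kJ/mol).
As > Rb: relative to Rb, both the across-period and down-group shifts push As's electron affinity up.
Sb > As: this pair runs against the simple trend — see the exception note.
F > Sb: relative to Sb, both the across-period and down-group shifts push F's electron affinity up.
Cl > F: this pair runs against the simple trend — see the exception note.
Note the exception: Sb has a higher electron affinity than As, contrary to the simple trend — both are half-filled np³, but the pairing/repulsion penalty for the added electron shrinks as the p orbitals become larger and more diffuse down the group, and for Sb that outweighs the weaker nuclear attraction.
Note the exception: Cl has a higher electron affinity than F, contrary to the simple trend — F's small 2p subshell makes the incoming electron feel strong e⁻–e⁻ repulsion, so Cl actually releases more energy on gaining an electron.
Tabulated electron affinity (kJ/mol): F 328, Cl 349, As 78, Rb 47, Sb 103, Tl 19.
So from highest to lowest: Cl > F > Sb > As > Rb > Tl.

Cl, F, Sb, As, Rb, Tl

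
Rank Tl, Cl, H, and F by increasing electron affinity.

EA tends to increase across a period and decrease down a group, though the pattern is less regular than for IE or radius.
Here both period and group differ, so the two effects have to be weighed against each other.
H > Tl: period and group pull opposite ways; the down-group shift dominates (73 vs 19 kJ/mol).
F > H: the two effects oppose for this pair; the across-period effect wins (328 vs 73 kJ/mol).
Cl > F: this pair runs against the simple trend — see the exception note.
Note the exception: Cl has a higher electron affinity than F, contrary to the simple trend — F's small 2p subshell makes the incoming electron feel strong e⁻–e⁻ repulsion, so Cl actually releases more energy on gaining an electron.
Tabulated electron affinity (kJ/mol): H 73, F 328, Cl 349, Tl 19.
So from lowest to highest: Tl < H < F < Cl.

Tl < H < F < Cl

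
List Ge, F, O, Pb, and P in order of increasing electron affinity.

O is in period 2, group 16; F is in period 2, group 17; P is in period 3, group 15; Ge is in period 4, group 14; Pb is in period 6, group 14.
Adding an electron releases more energy for atoms nearer the top right (short of the noble gases).
These span different periods and groups, so the two trends combine.
P > Pb: both effects reinforce here, so P is clearly the higher of the two.
Ge > P: this pair runs against the simple trend — see the exception note.
O > Ge: relative to Ge, both the across-period and down-group shifts push O's electron affinity up.
F > O: both are in period 2; the period trend gives F the larger value.
Note the exception: Ge has a higher electron affinity than P, contrary to the simple trend — adding an electron to P's half-filled np³ subshell costs electron-pairing energy.
Approximate values (kJ/mol): O 141, F 328, P 72, Ge 119, Pb 35.
So from lowest to highest: Pb < P < Ge < O < F.

Pb < P < Ge < O < F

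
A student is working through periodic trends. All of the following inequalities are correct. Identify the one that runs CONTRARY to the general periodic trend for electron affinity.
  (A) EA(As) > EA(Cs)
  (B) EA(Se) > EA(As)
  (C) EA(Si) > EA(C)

(C)

The general trend: electron affinity increases across a period and decreases down a group.
(A) As (period 4, group 15) vs Cs (period 6, group 1): the stated order agrees with the simple trend.
(B) Se (period 4, group 16) vs As (period 4, group 15): the stated order agrees with the simple trend.
(C) Si (period 3, group 14) vs C (period 2, group 14): the stated order contradicts the simple trend.
The exception is (C): Si's larger, more diffuse 3p orbitals accept an added electron slightly more readily than C's compact 2p.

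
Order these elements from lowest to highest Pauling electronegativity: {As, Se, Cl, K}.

K < As < Se < Cl

Cl is in period 3, group 17; K is in period 4, group 1; As is in period 4, group 15; Se is in period 4, group 16.
EN rises left→right (higher Z_eff, smaller atoms) and falls top→bottom (larger, more shielded atoms).
Here both period and group differ, so the two effects have to be weighed against each other.
As > K: both are in period 4; the period trend gives As the larger value.
Se > As: Se lies to the right of As in period 4, so the across-period effect alone puts Se higher.
Cl > Se: both effects reinforce here, so Cl is clearly the higher of the two.
Tabulated electronegativity (Pauling): Cl 3.16, K 0.82, As 2.18, Se 2.55.
So from lowest to highest: K < As < Se < Cl.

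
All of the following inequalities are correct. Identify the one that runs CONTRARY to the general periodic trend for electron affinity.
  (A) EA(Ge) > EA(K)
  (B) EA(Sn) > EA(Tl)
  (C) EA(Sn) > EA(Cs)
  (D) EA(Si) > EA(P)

(D)

The general trend: electron affinity increases across a period and decreases down a group.
(A) Ge (period 4, group 14) vs K (period 4, group 1): the stated order agrees with the simple trend.
(B) Sn (period 5, group 14) vs Tl (period 6, group 13): the stated order agrees with the simple trend.
(C) Sn (period 5, group 14) vs Cs (period 6, group 1): the stated order agrees with the simple trend.
(D) Si (period 3, group 14) vs P (period 3, group 15): the stated order contradicts the simple trend.
The exception is (D): adding an electron to P's half-filled 3p³ is unfavourable, so Si (3p²) has the more exothermic EA.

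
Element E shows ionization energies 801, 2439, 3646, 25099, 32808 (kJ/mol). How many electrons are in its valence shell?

Look for the largest jump between consecutive ionization energies: IE4/IE3 ≈ 6.9, far larger than any earlier ratio.
That jump marks the point where a core electron is being removed. So the atom has 3 valence electrons.

3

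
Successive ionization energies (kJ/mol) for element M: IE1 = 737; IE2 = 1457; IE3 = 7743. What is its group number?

Group 2

Look for the largest jump between consecutive ionization energies: IE3/IE2 ≈ 5.3, far larger than any earlier ratio.
That jump marks the point where a core electron is being removed. So the atom has 2 valence electrons.
A main-group element with 2 valence electrons is in group 2.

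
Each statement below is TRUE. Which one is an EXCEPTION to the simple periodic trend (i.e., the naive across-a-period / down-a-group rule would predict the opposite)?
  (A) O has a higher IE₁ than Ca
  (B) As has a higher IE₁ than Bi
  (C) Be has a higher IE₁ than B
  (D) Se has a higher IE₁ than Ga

(C)

The general trend: IE₁ increases across a period and decreases down a group.
(A) O (period 2, group 16) vs Ca (period 4, group 2): the stated order agrees with the simple trend.
(B) As (period 4, group 15) vs Bi (period 6, group 15): the stated order agrees with the simple trend.
(C) Be (period 2, group 2) vs B (period 2, group 13): the stated order contradicts the simple trend.
(D) Se (period 4, group 16) vs Ga (period 4, group 13): the stated order agrees with the simple trend.
The exception is (C): removing B's lone 2p electron is easier than breaking Be's filled 2s².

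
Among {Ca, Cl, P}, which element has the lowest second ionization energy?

Ca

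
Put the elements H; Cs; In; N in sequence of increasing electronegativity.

Cs < In < H < N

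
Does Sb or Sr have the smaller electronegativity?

Sr

Sr is in period 5, group 2; Sb is in period 5, group 15.
Atoms toward the upper right of the periodic table pull bonding electrons most strongly.
All lie in period 5, so electronegativity increases left to right.
So Sr has the smaller electronegativity (Sr < Sb).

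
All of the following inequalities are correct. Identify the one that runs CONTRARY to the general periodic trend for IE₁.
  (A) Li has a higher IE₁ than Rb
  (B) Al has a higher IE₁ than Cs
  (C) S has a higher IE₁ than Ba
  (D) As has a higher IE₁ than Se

(D)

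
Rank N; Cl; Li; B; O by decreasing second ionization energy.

The second ionization energy removes an electron from the +1 ion. For each element: N⁺ still has 4 valence electrons; Cl⁺ still has 6 valence electrons; Li⁺ is the bare [He] core; B⁺ still has 2 valence electrons; O⁺ still has 5 valence electrons.
Breaking into a closed-shell core is much more expensive than removing a leftover valence electron — Li has the largest IE_2 here.
Valence configurations: N⁺ [He]2s²2p², Cl⁺ [Ne]3s²3p⁴, B⁺ [He]2s², O⁺ [He]2s²2p³.
Approximate IE_2 values (kJ/mol): N 2856, Cl 2298, Li 7298, B 2427, O 3388.
Hence IE_2: Cl < B < N < O < Li.

Li > O > N > B > Cl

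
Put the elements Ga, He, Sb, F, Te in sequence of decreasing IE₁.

He > F > Te > Sb > Ga

He is in period 1, group 18; F is in period 2, group 17; Ga is in period 4, group 13; Sb is in period 5, group 15; Te is in period 5, group 16.
Removing the outermost electron gets harder across a period and easier down a group.
Here both period and group differ, so the two effects have to be weighed against each other.
Sb > Ga: period and group pull opposite ways; the across-period shift dominates (831 vs 579 kJ/mol).
Te > Sb: both are in period 5; the period trend gives Te the larger value.
F > Te: relative to Te, both the across-period and down-group shifts push F's first ionization energy up.
He > F: both effects reinforce here, so He is clearly the higher of the two.
Approximate values (kJ/mol): He 2372, F 1681, Ga 579, Sb 831, Te 869.
So from highest to lowest: He > F > Te > Sb > Ga.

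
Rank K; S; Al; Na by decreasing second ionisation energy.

Na > K > S > Al

The second ionization energy removes an electron from the +1 ion. For each element: K⁺ is the bare [Ar] core; S⁺ still has 5 valence electrons; Al⁺ still has 2 valence electrons; Na⁺ is the bare [Ne] core.
Breaking into a closed-shell core is much more expensive than removing a leftover valence electron — K and Na have the largest IE_2 here.
Valence configurations: S⁺ [Ne]3s²3p³, Al⁺ [Ne]3s².
Tabulated IE_2 (kJ/mol): K 3052, S 2252, Al 1817, Na 4562.
So the second ionization energies run Al < S < K < Na.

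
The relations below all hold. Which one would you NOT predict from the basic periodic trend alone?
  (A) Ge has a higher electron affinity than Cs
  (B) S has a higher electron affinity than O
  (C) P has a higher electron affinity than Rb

The general trend: electron affinity increases across a period and decreases down a group.
(A) Ge (period 4, group 14) vs Cs (period 6, group 1): the stated order agrees with the simple trend.
(B) S (period 3, group 16) vs O (period 2, group 16): the stated order contradicts the simple trend.
(C) P (period 3, group 15) vs Rb (period 5, group 1): the stated order agrees with the simple trend.
The exception is (B): the compact 2p subshell of O repels the added electron more than S's larger 3p does.

(B)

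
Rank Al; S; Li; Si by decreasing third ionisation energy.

Li > S > Si > Al

The third ionization energy removes an electron from the +2 ion. For each element: Al²⁺ still has 1 valence electron; S²⁺ still has 4 valence electrons; Li²⁺ is already 1 electron into the core; Si²⁺ still has 2 valence electrons.
Breaking into a closed-shell core is much more expensive than removing a leftover valence electron — Li has the largest IE_3 here.
Valence configurations: Al²⁺ [Ne]3s¹, S²⁺ [Ne]3s²3p², Si²⁺ [Ne]3s².
Approximate IE_3 values (kJ/mol): Al 2745, S 3357, Li 11815, Si 3232.
Overall IE_3 order: Al < Si < S < Li.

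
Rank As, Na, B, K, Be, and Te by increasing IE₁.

K, Na, B, Te, Be, As

Be is in period 2, group 2; B is in period 2, group 13; Na is in period 3, group 1; K is in period 4, group 1; As is in period 4, group 15; Te is in period 5, group 16.
IE₁ increases left→right with effective nuclear charge and decreases top→bottom as the valence shell moves farther out.
These span different periods and groups, so the two trends combine.
Na > K: they share group 1; the group trend gives Na the larger value.
B > Na: relative to Na, both the across-period and down-group shifts push B's first ionization energy up.
Te > B: period and group pull opposite ways; the across-period shift dominates (869 vs 801 kJ/mol).
Be > Te: period and group pull opposite ways; the down-group shift dominates (900 vs 869 kJ/mol).
As > Be: period and group pull opposite ways; the across-period shift dominates (947 vs 900 kJ/mol).
Note the exception: Be has a higher first ionization energy than B, contrary to the simple trend — removing B's lone 2p electron is easier than breaking Be's filled 2s².
Tabulated first ionization energy (kJ/mol): Be 900, B 801, Na 496, K 419, As 947, Te 869.
So from lowest to highest: K < Na < B < Te < Be < As.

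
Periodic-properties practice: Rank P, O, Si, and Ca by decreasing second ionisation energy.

IE_2 is the cost of taking one more electron from the +1 cation: P⁺ still has 4 valence electrons; O⁺ still has 5 valence electrons; Si⁺ still has 3 valence electrons; Ca⁺ still has 1 valence electron.
All are still removing valence electrons, so compare the +1 ions as you would atoms: IE_2 generally rises across a period (higher Z_eff) and falls down a group (larger shell), subject to the usual subshell exceptions.
Valence configurations: P⁺ [Ne]3s²3p², O⁺ [He]2s²2p³, Si⁺ [Ne]3s²3p¹, Ca⁺ [Ar]4s¹.
Approximate IE_2 values (kJ/mol): P 1907, O 3388, Si 1577, Ca 1145.
Overall IE_2 order: Ca < Si < P < O.

O > P > Si > Ca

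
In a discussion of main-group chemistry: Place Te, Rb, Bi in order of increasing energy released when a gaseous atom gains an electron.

Rb < Bi < Te

Rb is in period 5, group 1; Te is in period 5, group 16; Bi is in period 6, group 15.
Atoms with high Z_eff and room in the valence shell (especially the halogens) have the most exothermic electron affinities.
Neither a single period nor a single group — weigh both effects.
Bi > Rb: period and group pull opposite ways; the across-period shift dominates (91 vs 47 kJ/mol).
Te > Bi: both effects reinforce here, so Te is clearly the higher of the two.
For reference (kJ/mol): Rb 47, Te 190, Bi 91.
So from lowest to highest: Rb < Bi < Te.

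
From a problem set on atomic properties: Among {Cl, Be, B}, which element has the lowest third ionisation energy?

B

IE_3 is the cost of taking one more electron from the +2 cation: Cl²⁺ still has 5 valence electrons; Be²⁺ is the bare [He] core; B²⁺ still has 1 valence electron.
Breaking into a closed-shell core is much more expensive than removing a leftover valence electron — Be has the largest IE_3 here.
Valence configurations: Cl²⁺ [Ne]3s²3p³, B²⁺ [He]2s¹.
Approximate IE_3 values (kJ/mol): Cl 3822, Be 14849, B 3660.
Overall IE_3 order: B < Cl < Be.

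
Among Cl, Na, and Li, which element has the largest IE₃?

Li

IE_3 is the cost of taking one more electron from the +2 cation: Cl²⁺ still has 5 valence electrons; Na²⁺ is already 1 electron into the core; Li²⁺ is already 1 electron into the core.
Pulling an electron out of a noble-gas core costs far more than removing a remaining valence electron, so Na and Li sit at the high end of IE_3.
Approximate IE_3 values (kJ/mol): Cl 3822, Na 6910, Li 11815.
Hence IE_3: Cl < Na < Li.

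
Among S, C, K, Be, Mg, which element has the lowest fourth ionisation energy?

S

After 3 electrons have been removed, what remains? S³⁺ still has 3 valence electrons; C³⁺ still has 1 valence electron; K³⁺ is already 2 electrons into the core; Be³⁺ is already 1 electron into the core; Mg³⁺ is already 1 electron into the core.
Usually core removal costs more than valence removal, but here the competition is close: a tightly held n=2 valence electron can cost more to remove than an n=3 core electron, so the actual values have to decide it.
Valence configurations: S³⁺ [Ne]3s²3p¹, C³⁺ [He]2s¹.
Tabulated IE_4 (kJ/mol): S 4556, C 6223, K 5877, Be 21007, Mg 10543.
Hence IE_4: S < K < C < Mg < Be.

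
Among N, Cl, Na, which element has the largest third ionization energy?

Na

IE_3 is the cost of taking one more electron from the +2 cation: N²⁺ still has 3 valence electrons; Cl²⁺ still has 5 valence electrons; Na²⁺ is already 1 electron into the core.
Core electrons are held far more tightly than valence electrons, so Na tops the IE_3 order.
Valence configurations: N²⁺ [He]2s²2p¹, Cl²⁺ [Ne]3s²3p³.
Tabulated IE_3 (kJ/mol): N 4578, Cl 3822, Na 6910.
Overall IE_3 order: Cl < N < Na.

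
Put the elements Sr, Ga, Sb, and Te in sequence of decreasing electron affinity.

Ga is in period 4, group 13; Sr is in period 5, group 2; Sb is in period 5, group 15; Te is in period 5, group 16.
Electron affinity generally becomes more exothermic across a period toward the halogens and less exothermic down a group.
Neither a single period nor a single group — weigh both effects.
Ga > Sr: both effects reinforce here, so Ga is clearly the higher of the two.
Sb > Ga: period and group pull opposite ways; the across-period shift dominates (103 vs 29 kJ/mol).
Te > Sb: both are in period 5; the period trend gives Te the larger value.
Tabulated electron affinity (kJ/mol): Ga 29, Sr 5, Sb 103, Te 190.
So from highest to lowest: Te > Sb > Ga > Sr.

Te > Sb > Ga > Sr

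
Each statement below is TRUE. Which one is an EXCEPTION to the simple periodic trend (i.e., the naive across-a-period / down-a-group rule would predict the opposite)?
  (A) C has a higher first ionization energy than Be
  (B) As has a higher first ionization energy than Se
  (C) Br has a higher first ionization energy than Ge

(B)

The general trend: first ionization energy increases across a period and decreases down a group.
(A) C (period 2, group 14) vs Be (period 2, group 2): the stated order agrees with the simple trend.
(B) As (period 4, group 15) vs Se (period 4, group 16): the stated order contradicts the simple trend.
(C) Br (period 4, group 17) vs Ge (period 4, group 14): the stated order agrees with the simple trend.
The exception is (B): Se (4p⁴) ionizes more easily than half-filled As (4p³).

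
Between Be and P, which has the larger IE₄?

Be

Consider each +3 ion: Be³⁺ is already 1 electron into the core; P³⁺ still has 2 valence electrons.
Core electrons are held far more tightly than valence electrons, so Be tops the IE_4 order.
The numbers (kJ/mol): Be 21007, P 4964.
Putting it together, IE_4: P < Be.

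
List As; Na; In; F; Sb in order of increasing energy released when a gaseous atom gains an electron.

Electron affinity generally becomes more exothermic across a period toward the halogens and less exothermic down a group.
These span different periods and groups, so the two trends combine.
Na > In: period and group pull opposite ways; the down-group shift dominates (53 vs 29 kJ/mol).
As > Na: the two effects oppose for this pair; the across-period effect wins (78 vs 53 kJ/mol).
Sb > As: this pair runs against the simple trend — see the exception note.
F > Sb: relative to Sb, both the across-period and down-group shifts push F's electron affinity up.
Note the exception: Sb has a higher electron affinity than As, contrary to the simple trend — both are half-filled np³, but the pairing/repulsion penalty for the added electron shrinks as the p orbitals become larger and more diffuse down the group, and for Sb that outweighs the weaker nuclear attraction.
Tabulated electron affinity (kJ/mol): F 328, Na 53, As 78, In 29, Sb 103.
So from lowest to highest: In < Na < As < Sb < F.

In, Na, As, Sb, F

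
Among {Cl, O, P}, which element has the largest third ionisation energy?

O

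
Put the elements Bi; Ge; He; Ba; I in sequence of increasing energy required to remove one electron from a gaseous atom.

He is in period 1, group 18; Ge is in period 4, group 14; I is in period 5, group 17; Ba is in period 6, group 2; Bi is in period 6, group 15.
Across a period the outer electron is held more tightly (higher IE₁); down a group it sits in a higher shell, more shielded, and comes off more easily.
Neither a single period nor a single group — weigh both effects.
Bi > Ba: Bi lies to the right of Ba in period 6, so the across-period effect alone puts Bi higher.
Ge > Bi: the two effects oppose for this pair; the down-group effect wins (762 vs 703 kJ/mol).
I > Ge: the two effects oppose for this pair; the across-period effect wins (1008 vs 762 kJ/mol).
He > I: relative to I, both the across-period and down-group shifts push He's first ionization energy up.
Approximate values (kJ/mol): He 2372, Ge 762, I 1008, Ba 503, Bi 703.
So from lowest to highest: Ba < Bi < Ge < I < He.

Ba < Bi < Ge < I < He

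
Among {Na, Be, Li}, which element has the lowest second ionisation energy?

After 1 electron has been removed, what remains? Na⁺ is the bare [Ne] core; Be⁺ still has 1 valence electron; Li⁺ is the bare [He] core.
Breaking into a closed-shell core is much more expensive than removing a leftover valence electron — Na and Li have the largest IE_2 here.
Tabulated IE_2 (kJ/mol): Na 4562, Be 1757, Li 7298.
Overall IE_2 order: Be < Na < Li.

Be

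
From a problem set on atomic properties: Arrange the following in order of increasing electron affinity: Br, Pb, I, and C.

Pb < C < I < Br

C is in period 2, group 14; Br is in period 4, group 17; I is in period 5, group 17; Pb is in period 6, group 14.
EA tends to increase across a period and decrease down a group, though the pattern is less regular than for IE or radius.
These span different periods and groups, so the two trends combine.
C > Pb: C sits above Pb in group 14, so the down-group effect alone puts C higher.
I > C: period and group pull opposite ways; the across-period shift dominates (295 vs 122 kJ/mol).
Br > I: Br sits above I in group 17, so the down-group effect alone puts Br higher.
For reference (kJ/mol): C 122, Br 325, I 295, Pb 35.
So from lowest to highest: Pb < C < I < Br.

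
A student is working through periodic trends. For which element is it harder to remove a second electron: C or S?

C

IE_2 is the cost of taking one more electron from the +1 cation: C⁺ still has 3 valence electrons; S⁺ still has 5 valence electrons.
All are still removing valence electrons, so compare the +1 ions as you would atoms: IE_2 generally rises across a period (higher Z_eff) and falls down a group (larger shell), subject to the usual subshell exceptions.
Valence configurations: C⁺ [He]2s²2p¹, S⁺ [Ne]3s²3p³.
Approximate IE_2 values (kJ/mol): C 2353, S 2252.
Overall IE_2 order: S < C.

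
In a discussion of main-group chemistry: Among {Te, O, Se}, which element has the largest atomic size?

Te

O is in period 2, group 16; Se is in period 4, group 16; Te is in period 5, group 16.
Across a period the added protons contract the valence shell; down a group each new principal shell makes the atom larger.
All are in group 16, so atomic radius increases down the group.
The largest atomic size among these belongs to Te.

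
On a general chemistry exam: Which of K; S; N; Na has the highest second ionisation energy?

Na

The second ionization energy removes an electron from the +1 ion. For each element: K⁺ is the bare [Ar] core; S⁺ still has 5 valence electrons; N⁺ still has 4 valence electrons; Na⁺ is the bare [Ne] core.
Breaking into a closed-shell core is much more expensive than removing a leftover valence electron — K and Na have the largest IE_2 here.
Valence configurations: S⁺ [Ne]3s²3p³, N⁺ [He]2s²2p².
The numbers (kJ/mol): K 3052, S 2252, N 2856, Na 4562.
Overall IE_2 order: S < N < K < Na.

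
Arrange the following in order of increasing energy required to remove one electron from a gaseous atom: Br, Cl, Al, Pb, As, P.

Al < Pb < As < P < Br < Cl

Al is in period 3, group 13; P is in period 3, group 15; Cl is in period 3, group 17; As is in period 4, group 15; Br is in period 4, group 17; Pb is in period 6, group 14.
Removing the outermost electron gets harder across a period and easier down a group.
Here both period and group differ, so the two effects have to be weighed against each other.
Pb > Al: the two effects oppose for this pair; the across-period effect wins (716 vs 578 kJ/mol).
As > Pb: relative to Pb, both the across-period and down-group shifts push As's first ionization energy up.
P > As: they share group 15; the group trend gives P the larger value.
Br > P: the two effects oppose for this pair; the across-period effect wins (1140 vs 1012 kJ/mol).
Cl > Br: they share group 17; the group trend gives Cl the larger value.
For reference (kJ/mol): Al 578, P 1012, Cl 1251, As 947, Br 1140, Pb 716.
So from lowest to highest: Al < Pb < As < P < Br < Cl.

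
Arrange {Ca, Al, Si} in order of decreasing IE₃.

Ca > Si > Al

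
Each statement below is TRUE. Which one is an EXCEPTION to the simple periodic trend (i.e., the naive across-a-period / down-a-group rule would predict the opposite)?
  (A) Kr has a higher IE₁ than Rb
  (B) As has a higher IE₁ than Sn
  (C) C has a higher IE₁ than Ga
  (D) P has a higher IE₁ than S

The general trend: IE₁ increases across a period and decreases down a group.
(A) Kr (period 4, group 18) vs Rb (period 5, group 1): the stated order agrees with the simple trend.
(B) As (period 4, group 15) vs Sn (period 5, group 14): the stated order agrees with the simple trend.
(C) C (period 2, group 14) vs Ga (period 4, group 13): the stated order agrees with the simple trend.
(D) P (period 3, group 15) vs S (period 3, group 16): the stated order contradicts the simple trend.
The exception is (D): S (3p⁴) ionizes more easily than half-filled P (3p³) because the paired 3p electron in S is pushed out by e⁻–e⁻ repulsion.

(D)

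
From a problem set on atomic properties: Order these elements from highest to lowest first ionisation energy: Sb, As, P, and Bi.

P > As > Sb > Bi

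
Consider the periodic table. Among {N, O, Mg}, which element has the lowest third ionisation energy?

The third ionization energy removes an electron from the +2 ion. For each element: N²⁺ still has 3 valence electrons; O²⁺ still has 4 valence electrons; Mg²⁺ is the bare [Ne] core.
Breaking into a closed-shell core is much more expensive than removing a leftover valence electron — Mg has the largest IE_3 here.
Valence configurations: N²⁺ [He]2s²2p¹, O²⁺ [He]2s²2p².
Tabulated IE_3 (kJ/mol): N 4578, O 5300, Mg 7733.
Putting it together, IE_3: N < O < Mg.

N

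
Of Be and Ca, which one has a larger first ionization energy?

Be

Be is in period 2, group 2; Ca is in period 4, group 2.
First ionization energy rises across a period (greater Z_eff holds electrons more tightly) and falls down a group (valence electrons are farther from the nucleus).
All are in group 2, so first ionization energy increases up the group.
So Be has the larger first ionization energy (Be > Ca).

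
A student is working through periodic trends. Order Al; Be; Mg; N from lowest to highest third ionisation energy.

IE_3 is the cost of taking one more electron from the +2 cation: Al²⁺ still has 1 valence electron; Be²⁺ is the bare [He] core; Mg²⁺ is the bare [Ne] core; N²⁺ still has 3 valence electrons.
Breaking into a closed-shell core is much more expensive than removing a leftover valence electron — Mg and Be have the largest IE_3 here.
Valence configurations: Al²⁺ [Ne]3s¹, N²⁺ [He]2s²2p¹.
The numbers (kJ/mol): Al 2745, Be 14849, Mg 7733, N 4578.
Putting it together, IE_3: Al < N < Mg < Be.

Al < N < Mg < Be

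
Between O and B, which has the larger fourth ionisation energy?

After 3 electrons have been removed, what remains? O³⁺ still has 3 valence electrons; B³⁺ is the bare [He] core.
Core electrons are held far more tightly than valence electrons, so B tops the IE_4 order.
Tabulated IE_4 (kJ/mol): O 7469, B 25026.
Putting it together, IE_4: O < B.

B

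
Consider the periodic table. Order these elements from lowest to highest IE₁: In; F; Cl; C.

In < C < Cl < F

First ionization energy rises across a period (greater Z_eff holds electrons more tightly) and falls down a group (valence electrons are farther from the nucleus).
Neither a single period nor a single group — weigh both effects.
C > In: both effects reinforce here, so C is clearly the higher of the two.
Cl > C: period and group pull opposite ways; the across-period shift dominates (1251 vs 1086 kJ/mol).
F > Cl: they share group 17; the group trend gives F the larger value.
Tabulated first ionization energy (kJ/mol): C 1086, F 1681, Cl 1251, In 558.
So from lowest to highest: In < C < Cl < F.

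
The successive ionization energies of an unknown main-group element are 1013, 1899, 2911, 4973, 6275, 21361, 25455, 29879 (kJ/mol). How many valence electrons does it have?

Look for the largest jump between consecutive ionization energies: IE6/IE5 ≈ 3.4, far larger than any earlier ratio.
That jump marks the point where a core electron is being removed. So the atom has 5 valence electrons.

5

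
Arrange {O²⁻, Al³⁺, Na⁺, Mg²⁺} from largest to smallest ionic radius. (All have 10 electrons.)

All of these have 10 electrons, so size is governed by nuclear charge alone: the more protons, the stronger the pull on the same electron cloud, and the smaller the ion.
Nuclear charges: Al³⁺ (Z=13), Mg²⁺ (Z=12), Na⁺ (Z=11), O²⁻ (Z=8).
Largest to smallest: O²⁻ > Na⁺ > Mg²⁺ > Al³⁺.

O²⁻ > Na⁺ > Mg²⁺ > Al³⁺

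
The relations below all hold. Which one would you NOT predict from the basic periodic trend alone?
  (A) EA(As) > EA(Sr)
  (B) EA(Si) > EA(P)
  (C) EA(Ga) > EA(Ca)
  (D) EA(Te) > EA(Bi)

The general trend: electron affinity increases across a period and decreases down a group.
(A) As (period 4, group 15) vs Sr (period 5, group 2): the stated order agrees with the simple trend.
(B) Si (period 3, group 14) vs P (period 3, group 15): the stated order contradicts the simple trend.
(C) Ga (period 4, group 13) vs Ca (period 4, group 2): the stated order agrees with the simple trend.
(D) Te (period 5, group 16) vs Bi (period 6, group 15): the stated order agrees with the simple trend.
The exception is (B): adding an electron to P's half-filled 3p³ is unfavourable, so Si (3p²) has the more exothermic EA.

(B)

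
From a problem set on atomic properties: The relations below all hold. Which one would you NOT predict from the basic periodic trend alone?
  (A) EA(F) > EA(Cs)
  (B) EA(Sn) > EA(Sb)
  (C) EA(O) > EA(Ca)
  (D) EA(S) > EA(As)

(B)

The general trend: electron affinity increases across a period and decreases down a group.
(A) F (period 2, group 17) vs Cs (period 6, group 1): the stated order agrees with the simple trend.
(B) Sn (period 5, group 14) vs Sb (period 5, group 15): the stated order contradicts the simple trend.
(C) O (period 2, group 16) vs Ca (period 4, group 2): the stated order agrees with the simple trend.
(D) S (period 3, group 16) vs As (period 4, group 15): the stated order agrees with the simple trend.
The exception is (B): adding an electron to Sb's half-filled 5p³ is unfavourable, so Sn has the more exothermic EA.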